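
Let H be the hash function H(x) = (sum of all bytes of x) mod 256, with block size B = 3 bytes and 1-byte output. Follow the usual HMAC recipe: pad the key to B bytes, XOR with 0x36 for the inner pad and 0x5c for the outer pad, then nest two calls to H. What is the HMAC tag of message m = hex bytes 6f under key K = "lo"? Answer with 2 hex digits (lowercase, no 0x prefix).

17

Key "lo" = 6c 6f is 2 bytes ≤ B = 3; zero-pad to 3 bytes: K' = 6c 6f 00.
K' ⊕ ipad = 5a 59 36.  K' ⊕ opad = 30 33 5c.
Inner input = (K'⊕ipad) ∥ m = 5a 59 36 ∥ 6f.
Inner hash: sum = 90+89+54+111 = 344; mod 256 = 88 → 58.
Outer input = (K'⊕opad) ∥ inner = 30 33 5c ∥ 58.
Outer hash (tag): sum = 48+51+92+88 = 279; mod 256 = 23 → 17.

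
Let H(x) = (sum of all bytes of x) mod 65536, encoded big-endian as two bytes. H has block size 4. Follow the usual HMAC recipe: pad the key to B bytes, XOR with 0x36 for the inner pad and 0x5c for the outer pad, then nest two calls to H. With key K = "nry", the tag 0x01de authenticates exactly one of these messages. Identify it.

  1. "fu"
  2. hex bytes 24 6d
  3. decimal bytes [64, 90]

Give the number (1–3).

1

Key "nry" = 6e 72 79 is 3 bytes ≤ B = 4; zero-pad to 4 bytes: K' = 6e 72 79 00.
K' ⊕ ipad = 58 44 4f 36; K' ⊕ opad = 32 2e 25 5c.
m1: inner = H(58 44 4f 36 66 75) = 01 fc; tag = H(32 2e 25 5c 01 fc) = 01de ← matches
m2: inner = H(58 44 4f 36 24 6d) = 01 b2; tag = H(32 2e 25 5c 01 b2) = 0194
m3: inner = H(58 44 4f 36 40 5a) = 01 bb; tag = H(32 2e 25 5c 01 bb) = 019d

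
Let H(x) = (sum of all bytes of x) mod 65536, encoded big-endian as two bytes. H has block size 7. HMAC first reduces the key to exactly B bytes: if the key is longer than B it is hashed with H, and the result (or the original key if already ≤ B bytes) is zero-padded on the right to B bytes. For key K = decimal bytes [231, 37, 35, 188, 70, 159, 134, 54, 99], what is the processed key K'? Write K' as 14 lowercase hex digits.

|K| = 9 > B = 7, so first hash the key.
H(K): sum = 231+37+35+188+70+159+134+54+99 = 1007 → 03 ef.
Zero-pad H(K) = 03 ef to 7 bytes: K' = 03 ef 00 00 00 00 00.

03ef0000000000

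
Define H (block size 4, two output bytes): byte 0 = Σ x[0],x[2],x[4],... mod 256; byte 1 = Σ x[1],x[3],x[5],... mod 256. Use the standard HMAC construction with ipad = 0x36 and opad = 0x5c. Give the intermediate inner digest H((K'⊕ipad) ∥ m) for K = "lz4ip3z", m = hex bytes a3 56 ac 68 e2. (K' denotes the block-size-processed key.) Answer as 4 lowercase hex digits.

2314

Key "lz4ip3z" = 6c 7a 34 69 70 33 7a is 7 bytes > B = 4, so hash it first: H(key) = 8a 16, then zero-pad to 4 bytes: K' = 8a 16 00 00.
K' ⊕ ipad = bc 20 36 36.
Inner input = bc 20 36 36 ∥ a3 56 ac 68 e2.
Inner hash: even-index sum = 803 mod 256 = 35; odd-index sum = 276 mod 256 = 20 → 23 14.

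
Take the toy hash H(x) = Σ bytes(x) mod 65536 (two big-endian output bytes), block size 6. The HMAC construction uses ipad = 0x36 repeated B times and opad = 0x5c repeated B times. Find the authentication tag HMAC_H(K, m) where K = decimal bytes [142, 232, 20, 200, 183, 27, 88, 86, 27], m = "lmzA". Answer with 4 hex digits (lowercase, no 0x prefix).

02ff

Key decimal bytes [142, 232, 20, 200, 183, 27, 88, 86, 27] = 8e e8 14 c8 b7 1b 58 56 1b is 9 bytes > B = 6, so hash it first: H(key) = 03 ed, then zero-pad to 6 bytes: K' = 03 ed 00 00 00 00.
K' ⊕ ipad = 35 db 36 36 36 36.  K' ⊕ opad = 5f b1 5c 5c 5c 5c.
Inner input = (K'⊕ipad) ∥ m = 35 db 36 36 36 36 ∥ 6c 6d 7a 41.
Inner hash: sum = 53+219+54+54+54+54+108+109+122+65 = 892 → 03 7c.
Outer input = (K'⊕opad) ∥ inner = 5f b1 5c 5c 5c 5c ∥ 03 7c.
Outer hash (tag): sum = 95+177+92+92+92+92+3+124 = 767 → 02 ff.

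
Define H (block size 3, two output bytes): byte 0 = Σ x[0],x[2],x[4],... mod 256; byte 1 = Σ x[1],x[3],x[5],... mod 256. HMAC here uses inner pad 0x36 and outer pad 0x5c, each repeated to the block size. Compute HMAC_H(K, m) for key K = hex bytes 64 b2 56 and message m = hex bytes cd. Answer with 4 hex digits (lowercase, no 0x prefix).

93a0

Key hex bytes 64 b2 56 is exactly B = 3 bytes: K' = 64 b2 56.
K' ⊕ ipad = 52 84 60.  K' ⊕ opad = 38 ee 0a.
Inner input = (K'⊕ipad) ∥ m = 52 84 60 ∥ cd.
Inner hash: even-index sum = 178 mod 256 = 178; odd-index sum = 337 mod 256 = 81 → b2 51.
Outer input = (K'⊕opad) ∥ inner = 38 ee 0a ∥ b2 51.
Outer hash (tag): even-index sum = 147 mod 256 = 147; odd-index sum = 416 mod 256 = 160 → 93 a0.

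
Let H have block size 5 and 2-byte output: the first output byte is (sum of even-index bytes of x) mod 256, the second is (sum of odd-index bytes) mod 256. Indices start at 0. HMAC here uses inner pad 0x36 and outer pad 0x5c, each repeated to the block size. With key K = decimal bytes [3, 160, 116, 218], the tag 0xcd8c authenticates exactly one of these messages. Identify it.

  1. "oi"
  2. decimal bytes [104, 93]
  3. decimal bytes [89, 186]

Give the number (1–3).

Key decimal bytes [3, 160, 116, 218] = 03 a0 74 da is 4 bytes ≤ B = 5; zero-pad to 5 bytes: K' = 03 a0 74 da 00.
K' ⊕ ipad = 35 96 42 ec 36; K' ⊕ opad = 5f fc 28 86 5c.
m1: inner = H(35 96 42 ec 36 6f 69) = 16 f1; tag = H(5f fc 28 86 5c 16 f1) = d498
m2: inner = H(35 96 42 ec 36 68 5d) = 0a ea; tag = H(5f fc 28 86 5c 0a ea) = cd8c ← matches
m3: inner = H(35 96 42 ec 36 59 ba) = 67 db; tag = H(5f fc 28 86 5c 67 db) = bee9

2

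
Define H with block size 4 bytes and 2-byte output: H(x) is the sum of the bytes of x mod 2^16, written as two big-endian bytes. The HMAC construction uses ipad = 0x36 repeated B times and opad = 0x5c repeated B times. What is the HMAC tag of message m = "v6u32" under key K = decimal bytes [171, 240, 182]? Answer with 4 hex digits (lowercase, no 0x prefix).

Key decimal bytes [171, 240, 182] = ab f0 b6 is 3 bytes ≤ B = 4; zero-pad to 4 bytes: K' = ab f0 b6 00.
K' ⊕ ipad = 9d c6 80 36.  K' ⊕ opad = f7 ac ea 5c.
Inner input = (K'⊕ipad) ∥ m = 9d c6 80 36 ∥ 76 36 75 33 32.
Inner hash: sum = 157+198+128+54+118+54+117+51+50 = 927 → 03 9f.
Outer input = (K'⊕opad) ∥ inner = f7 ac ea 5c ∥ 03 9f.
Outer hash (tag): sum = 247+172+234+92+3+159 = 907 → 03 8b.

038b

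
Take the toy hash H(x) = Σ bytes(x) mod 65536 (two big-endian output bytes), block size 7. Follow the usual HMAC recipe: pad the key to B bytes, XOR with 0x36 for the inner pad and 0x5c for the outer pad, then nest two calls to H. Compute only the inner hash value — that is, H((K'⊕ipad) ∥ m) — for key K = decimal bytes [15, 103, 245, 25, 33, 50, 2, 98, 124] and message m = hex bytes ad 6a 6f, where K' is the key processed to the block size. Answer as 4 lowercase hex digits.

0349

Key decimal bytes [15, 103, 245, 25, 33, 50, 2, 98, 124] = 0f 67 f5 19 21 32 02 62 7c is 9 bytes > B = 7, so hash it first: H(key) = 02 b7, then zero-pad to 7 bytes: K' = 02 b7 00 00 00 00 00.
K' ⊕ ipad = 34 81 36 36 36 36 36.
Inner input = 34 81 36 36 36 36 36 ∥ ad 6a 6f.
Inner hash: sum = 52+129+54+54+54+54+54+173+106+111 = 841 → 03 49.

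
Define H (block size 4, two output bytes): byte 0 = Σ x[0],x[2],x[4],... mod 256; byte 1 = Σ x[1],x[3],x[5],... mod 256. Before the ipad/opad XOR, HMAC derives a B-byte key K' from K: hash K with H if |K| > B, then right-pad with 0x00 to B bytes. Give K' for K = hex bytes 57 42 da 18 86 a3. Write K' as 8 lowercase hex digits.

b7fd0000

|K| = 6 > B = 4, so first hash the key.
H(K): even-index sum = 439 mod 256 = 183; odd-index sum = 253 mod 256 = 253 → b7 fd.
Zero-pad H(K) = b7 fd to 4 bytes: K' = b7 fd 00 00.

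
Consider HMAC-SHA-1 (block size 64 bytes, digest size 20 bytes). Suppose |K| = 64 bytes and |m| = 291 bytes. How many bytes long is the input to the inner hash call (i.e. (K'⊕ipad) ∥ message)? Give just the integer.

Key is 64 ≤ 64 bytes, zero-padded: |K'| = 64.
Inner input = (K'⊕ipad) ∥ m → 64 + 291 = 355 bytes.

355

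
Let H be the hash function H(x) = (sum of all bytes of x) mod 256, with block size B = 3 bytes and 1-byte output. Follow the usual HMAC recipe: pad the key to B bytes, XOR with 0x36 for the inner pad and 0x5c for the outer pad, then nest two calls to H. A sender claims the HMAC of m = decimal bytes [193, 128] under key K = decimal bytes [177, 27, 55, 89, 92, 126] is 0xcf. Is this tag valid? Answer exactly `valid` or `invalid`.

valid

Key decimal bytes [177, 27, 55, 89, 92, 126] = b1 1b 37 59 5c 7e is 6 bytes > B = 3, so hash it first: H(key) = 36, then zero-pad to 3 bytes: K' = 36 00 00.
K' ⊕ ipad = 00 36 36; K' ⊕ opad = 6a 5c 5c.
Inner hash: sum = 0+54+54+193+128 = 429; mod 256 = 173 → ad.
Outer hash (recomputed tag): sum = 106+92+92+173 = 463; mod 256 = 207 → cf.
Recomputed tag = cf; claimed = cf → match.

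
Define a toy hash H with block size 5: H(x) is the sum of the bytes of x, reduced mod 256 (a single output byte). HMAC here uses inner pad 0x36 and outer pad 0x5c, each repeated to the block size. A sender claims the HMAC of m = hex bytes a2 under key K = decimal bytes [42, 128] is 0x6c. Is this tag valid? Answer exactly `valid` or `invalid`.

invalid

Key decimal bytes [42, 128] = 2a 80 is 2 bytes ≤ B = 5; zero-pad to 5 bytes: K' = 2a 80 00 00 00.
K' ⊕ ipad = 1c b6 36 36 36; K' ⊕ opad = 76 dc 5c 5c 5c.
Inner hash: sum = 28+182+54+54+54+162 = 534; mod 256 = 22 → 16.
Outer hash (recomputed tag): sum = 118+220+92+92+92+22 = 636; mod 256 = 124 → 7c.
Recomputed tag = 7c; claimed = 6c → mismatch.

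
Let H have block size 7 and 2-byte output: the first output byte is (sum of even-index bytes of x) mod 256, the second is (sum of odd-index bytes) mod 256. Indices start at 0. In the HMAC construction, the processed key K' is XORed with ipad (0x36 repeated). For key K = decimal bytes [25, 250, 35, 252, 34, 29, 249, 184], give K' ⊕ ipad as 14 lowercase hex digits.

Key decimal bytes [25, 250, 35, 252, 34, 29, 249, 184] = 19 fa 23 fc 22 1d f9 b8 is 8 bytes > B = 7, so hash it first: H(key) = 57 cb, then zero-pad to 7 bytes: K' = 57 cb 00 00 00 00 00.
XOR each byte with 0x36: 57⊕36=61, cb⊕36=fd, 00⊕36=36, 00⊕36=36, 00⊕36=36, 00⊕36=36, 00⊕36=36.

61fd3636363636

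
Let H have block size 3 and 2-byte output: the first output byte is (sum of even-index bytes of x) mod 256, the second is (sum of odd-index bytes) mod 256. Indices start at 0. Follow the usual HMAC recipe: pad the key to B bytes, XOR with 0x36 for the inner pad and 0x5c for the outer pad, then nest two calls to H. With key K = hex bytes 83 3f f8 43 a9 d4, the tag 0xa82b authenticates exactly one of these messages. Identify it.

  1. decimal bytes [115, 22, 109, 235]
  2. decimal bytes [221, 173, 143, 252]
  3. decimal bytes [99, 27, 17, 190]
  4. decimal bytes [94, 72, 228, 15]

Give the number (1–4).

3

Key hex bytes 83 3f f8 43 a9 d4 is 6 bytes > B = 3, so hash it first: H(key) = 24 56, then zero-pad to 3 bytes: K' = 24 56 00.
K' ⊕ ipad = 12 60 36; K' ⊕ opad = 78 0a 5c.
m1: inner = H(12 60 36 73 16 6d eb) = 49 40; tag = H(78 0a 5c 49 40) = 1453
m2: inner = H(12 60 36 dd ad 8f fc) = f1 cc; tag = H(78 0a 5c f1 cc) = a0fb
m3: inner = H(12 60 36 63 1b 11 be) = 21 d4; tag = H(78 0a 5c 21 d4) = a82b ← matches
m4: inner = H(12 60 36 5e 48 e4 0f) = 9f a2; tag = H(78 0a 5c 9f a2) = 76a9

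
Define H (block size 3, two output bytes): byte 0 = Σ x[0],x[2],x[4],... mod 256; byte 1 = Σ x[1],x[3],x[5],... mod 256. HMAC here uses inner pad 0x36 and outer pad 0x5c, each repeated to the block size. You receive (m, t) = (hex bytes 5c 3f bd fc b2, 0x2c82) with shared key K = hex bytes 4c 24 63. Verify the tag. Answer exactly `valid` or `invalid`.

valid

Key hex bytes 4c 24 63 is exactly B = 3 bytes: K' = 4c 24 63.
K' ⊕ ipad = 7a 12 55; K' ⊕ opad = 10 78 3f.
Inner hash: even-index sum = 522 mod 256 = 10; odd-index sum = 477 mod 256 = 221 → 0a dd.
Outer hash (recomputed tag): even-index sum = 300 mod 256 = 44; odd-index sum = 130 mod 256 = 130 → 2c 82.
Recomputed tag = 2c82; claimed = 2c82 → match.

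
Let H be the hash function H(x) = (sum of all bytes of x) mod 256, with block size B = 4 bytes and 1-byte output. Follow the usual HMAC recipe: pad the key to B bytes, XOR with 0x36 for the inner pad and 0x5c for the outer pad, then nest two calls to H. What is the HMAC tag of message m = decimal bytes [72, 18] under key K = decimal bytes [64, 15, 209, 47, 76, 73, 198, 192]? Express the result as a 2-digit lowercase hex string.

Key decimal bytes [64, 15, 209, 47, 76, 73, 198, 192] = 40 0f d1 2f 4c 49 c6 c0 is 8 bytes > B = 4, so hash it first: H(key) = 6a, then zero-pad to 4 bytes: K' = 6a 00 00 00.
K' ⊕ ipad = 5c 36 36 36.  K' ⊕ opad = 36 5c 5c 5c.
Inner input = (K'⊕ipad) ∥ m = 5c 36 36 36 ∥ 48 12.
Inner hash: sum = 92+54+54+54+72+18 = 344; mod 256 = 88 → 58.
Outer input = (K'⊕opad) ∥ inner = 36 5c 5c 5c ∥ 58.
Outer hash (tag): sum = 54+92+92+92+88 = 418; mod 256 = 162 → a2.

a2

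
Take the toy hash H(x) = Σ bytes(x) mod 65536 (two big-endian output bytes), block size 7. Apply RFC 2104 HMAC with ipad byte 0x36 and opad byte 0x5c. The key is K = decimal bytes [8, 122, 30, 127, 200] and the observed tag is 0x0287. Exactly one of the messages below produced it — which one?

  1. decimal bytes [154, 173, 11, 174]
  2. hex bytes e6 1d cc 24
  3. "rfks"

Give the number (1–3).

2

Key decimal bytes [8, 122, 30, 127, 200] = 08 7a 1e 7f c8 is 5 bytes ≤ B = 7; zero-pad to 7 bytes: K' = 08 7a 1e 7f c8 00 00.
K' ⊕ ipad = 3e 4c 28 49 fe 36 36; K' ⊕ opad = 54 26 42 23 94 5c 5c.
m1: inner = H(3e 4c 28 49 fe 36 36 9a ad 0b ae) = 04 65; tag = H(54 26 42 23 94 5c 5c 04 65) = 0294
m2: inner = H(3e 4c 28 49 fe 36 36 e6 1d cc 24) = 04 58; tag = H(54 26 42 23 94 5c 5c 04 58) = 0287 ← matches
m3: inner = H(3e 4c 28 49 fe 36 36 72 66 6b 73) = 04 1b; tag = H(54 26 42 23 94 5c 5c 04 1b) = 024a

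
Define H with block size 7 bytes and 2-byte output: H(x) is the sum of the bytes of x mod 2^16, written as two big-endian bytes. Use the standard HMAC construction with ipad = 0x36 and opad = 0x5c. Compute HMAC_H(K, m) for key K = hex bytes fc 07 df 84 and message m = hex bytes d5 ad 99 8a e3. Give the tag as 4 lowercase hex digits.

Key hex bytes fc 07 df 84 is 4 bytes ≤ B = 7; zero-pad to 7 bytes: K' = fc 07 df 84 00 00 00.
K' ⊕ ipad = ca 31 e9 b2 36 36 36.  K' ⊕ opad = a0 5b 83 d8 5c 5c 5c.
Inner input = (K'⊕ipad) ∥ m = ca 31 e9 b2 36 36 36 ∥ d5 ad 99 8a e3.
Inner hash: sum = 202+49+233+178+54+54+54+213+173+153+138+227 = 1728 → 06 c0.
Outer input = (K'⊕opad) ∥ inner = a0 5b 83 d8 5c 5c 5c ∥ 06 c0.
Outer hash (tag): sum = 160+91+131+216+92+92+92+6+192 = 1072 → 04 30.

0430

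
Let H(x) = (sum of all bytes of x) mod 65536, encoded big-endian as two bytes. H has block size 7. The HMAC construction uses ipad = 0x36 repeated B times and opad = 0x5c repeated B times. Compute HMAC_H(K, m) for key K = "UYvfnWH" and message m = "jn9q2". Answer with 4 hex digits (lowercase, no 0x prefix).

Key "UYvfnWH" = 55 59 76 66 6e 57 48 is exactly B = 7 bytes: K' = 55 59 76 66 6e 57 48.
K' ⊕ ipad = 63 6f 40 50 58 61 7e.  K' ⊕ opad = 09 05 2a 3a 32 0b 14.
Inner input = (K'⊕ipad) ∥ m = 63 6f 40 50 58 61 7e ∥ 6a 6e 39 71 32.
Inner hash: sum = 99+111+64+80+88+97+126+106+110+57+113+50 = 1101 → 04 4d.
Outer input = (K'⊕opad) ∥ inner = 09 05 2a 3a 32 0b 14 ∥ 04 4d.
Outer hash (tag): sum = 9+5+42+58+50+11+20+4+77 = 276 → 01 14.

0114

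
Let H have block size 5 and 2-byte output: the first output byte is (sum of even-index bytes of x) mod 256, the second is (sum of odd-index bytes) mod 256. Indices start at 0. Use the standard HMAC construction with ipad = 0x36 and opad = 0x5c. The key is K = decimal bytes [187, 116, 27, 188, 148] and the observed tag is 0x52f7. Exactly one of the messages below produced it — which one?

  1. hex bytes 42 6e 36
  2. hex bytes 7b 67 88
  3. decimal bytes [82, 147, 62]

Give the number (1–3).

3

Key decimal bytes [187, 116, 27, 188, 148] = bb 74 1b bc 94 is exactly B = 5 bytes: K' = bb 74 1b bc 94.
K' ⊕ ipad = 8d 42 2d 8a a2; K' ⊕ opad = e7 28 47 e0 c8.
m1: inner = H(8d 42 2d 8a a2 42 6e 36) = ca 44; tag = H(e7 28 47 e0 c8 ca 44) = 3ad2
m2: inner = H(8d 42 2d 8a a2 7b 67 88) = c3 cf; tag = H(e7 28 47 e0 c8 c3 cf) = c5cb
m3: inner = H(8d 42 2d 8a a2 52 93 3e) = ef 5c; tag = H(e7 28 47 e0 c8 ef 5c) = 52f7 ← matches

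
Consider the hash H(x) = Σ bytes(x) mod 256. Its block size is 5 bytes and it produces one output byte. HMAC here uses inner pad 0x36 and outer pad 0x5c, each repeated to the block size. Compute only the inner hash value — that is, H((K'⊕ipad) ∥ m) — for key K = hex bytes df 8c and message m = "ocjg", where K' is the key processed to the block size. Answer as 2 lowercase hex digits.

e8

Key hex bytes df 8c is 2 bytes ≤ B = 5; zero-pad to 5 bytes: K' = df 8c 00 00 00.
K' ⊕ ipad = e9 ba 36 36 36.
Inner input = e9 ba 36 36 36 ∥ 6f 63 6a 67.
Inner hash: sum = 233+186+54+54+54+111+99+106+103 = 1000; mod 256 = 232 → e8.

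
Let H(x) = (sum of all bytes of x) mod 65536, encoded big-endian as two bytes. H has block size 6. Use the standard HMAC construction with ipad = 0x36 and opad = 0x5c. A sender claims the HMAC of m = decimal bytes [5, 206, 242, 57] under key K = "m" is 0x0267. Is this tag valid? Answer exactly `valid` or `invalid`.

Key "m" = 6d is 1 byte ≤ B = 6; zero-pad to 6 bytes: K' = 6d 00 00 00 00 00.
K' ⊕ ipad = 5b 36 36 36 36 36; K' ⊕ opad = 31 5c 5c 5c 5c 5c.
Inner hash: sum = 91+54+54+54+54+54+5+206+242+57 = 871 → 03 67.
Outer hash (recomputed tag): sum = 49+92+92+92+92+92+3+103 = 615 → 02 67.
Recomputed tag = 0267; claimed = 0267 → match.

valid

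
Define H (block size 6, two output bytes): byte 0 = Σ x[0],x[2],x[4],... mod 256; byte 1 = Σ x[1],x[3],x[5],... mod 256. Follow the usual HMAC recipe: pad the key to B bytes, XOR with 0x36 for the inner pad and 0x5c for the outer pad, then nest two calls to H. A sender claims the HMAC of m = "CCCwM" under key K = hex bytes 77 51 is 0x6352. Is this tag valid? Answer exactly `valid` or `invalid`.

Key hex bytes 77 51 is 2 bytes ≤ B = 6; zero-pad to 6 bytes: K' = 77 51 00 00 00 00.
K' ⊕ ipad = 41 67 36 36 36 36; K' ⊕ opad = 2b 0d 5c 5c 5c 5c.
Inner hash: even-index sum = 384 mod 256 = 128; odd-index sum = 397 mod 256 = 141 → 80 8d.
Outer hash (recomputed tag): even-index sum = 355 mod 256 = 99; odd-index sum = 338 mod 256 = 82 → 63 52.
Recomputed tag = 6352; claimed = 6352 → match.

valid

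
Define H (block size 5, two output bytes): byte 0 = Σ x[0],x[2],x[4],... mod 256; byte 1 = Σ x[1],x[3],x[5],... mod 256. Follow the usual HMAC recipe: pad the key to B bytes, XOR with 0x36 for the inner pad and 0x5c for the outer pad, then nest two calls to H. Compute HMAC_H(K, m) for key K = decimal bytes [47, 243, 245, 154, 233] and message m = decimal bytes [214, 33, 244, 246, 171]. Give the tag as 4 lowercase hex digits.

b747

Key decimal bytes [47, 243, 245, 154, 233] = 2f f3 f5 9a e9 is exactly B = 5 bytes: K' = 2f f3 f5 9a e9.
K' ⊕ ipad = 19 c5 c3 ac df.  K' ⊕ opad = 73 af a9 c6 b5.
Inner input = (K'⊕ipad) ∥ m = 19 c5 c3 ac df ∥ d6 21 f4 f6 ab.
Inner hash: even-index sum = 722 mod 256 = 210; odd-index sum = 998 mod 256 = 230 → d2 e6.
Outer input = (K'⊕opad) ∥ inner = 73 af a9 c6 b5 ∥ d2 e6.
Outer hash (tag): even-index sum = 695 mod 256 = 183; odd-index sum = 583 mod 256 = 71 → b7 47.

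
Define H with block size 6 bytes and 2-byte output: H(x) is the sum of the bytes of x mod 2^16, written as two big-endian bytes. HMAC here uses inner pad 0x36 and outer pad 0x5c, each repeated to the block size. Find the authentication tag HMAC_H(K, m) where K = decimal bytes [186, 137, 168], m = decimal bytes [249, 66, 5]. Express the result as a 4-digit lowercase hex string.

Key decimal bytes [186, 137, 168] = ba 89 a8 is 3 bytes ≤ B = 6; zero-pad to 6 bytes: K' = ba 89 a8 00 00 00.
K' ⊕ ipad = 8c bf 9e 36 36 36.  K' ⊕ opad = e6 d5 f4 5c 5c 5c.
Inner input = (K'⊕ipad) ∥ m = 8c bf 9e 36 36 36 ∥ f9 42 05.
Inner hash: sum = 140+191+158+54+54+54+249+66+5 = 971 → 03 cb.
Outer input = (K'⊕opad) ∥ inner = e6 d5 f4 5c 5c 5c ∥ 03 cb.
Outer hash (tag): sum = 230+213+244+92+92+92+3+203 = 1169 → 04 91.

0491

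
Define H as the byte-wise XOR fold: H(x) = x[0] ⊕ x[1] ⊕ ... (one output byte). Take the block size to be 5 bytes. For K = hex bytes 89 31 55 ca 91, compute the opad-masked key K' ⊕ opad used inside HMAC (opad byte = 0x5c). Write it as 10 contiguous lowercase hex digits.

Key hex bytes 89 31 55 ca 91 is exactly B = 5 bytes: K' = 89 31 55 ca 91.
XOR each byte with 0x5c: 89⊕5c=d5, 31⊕5c=6d, 55⊕5c=09, ca⊕5c=96, 91⊕5c=cd.

d56d0996cd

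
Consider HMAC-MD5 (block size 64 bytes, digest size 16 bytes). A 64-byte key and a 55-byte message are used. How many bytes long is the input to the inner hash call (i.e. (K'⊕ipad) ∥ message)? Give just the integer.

Key is 64 ≤ 64 bytes, zero-padded: |K'| = 64.
Inner input = (K'⊕ipad) ∥ m → 64 + 55 = 119 bytes.

119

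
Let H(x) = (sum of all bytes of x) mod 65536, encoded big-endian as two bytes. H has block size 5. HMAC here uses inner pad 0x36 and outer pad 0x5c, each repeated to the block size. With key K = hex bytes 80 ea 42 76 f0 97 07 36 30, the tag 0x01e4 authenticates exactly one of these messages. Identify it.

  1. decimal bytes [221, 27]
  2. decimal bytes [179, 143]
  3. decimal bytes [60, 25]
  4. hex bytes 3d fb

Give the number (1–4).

4

Key hex bytes 80 ea 42 76 f0 97 07 36 30 is 9 bytes > B = 5, so hash it first: H(key) = 04 16, then zero-pad to 5 bytes: K' = 04 16 00 00 00.
K' ⊕ ipad = 32 20 36 36 36; K' ⊕ opad = 58 4a 5c 5c 5c.
m1: inner = H(32 20 36 36 36 dd 1b) = 01 ec; tag = H(58 4a 5c 5c 5c 01 ec) = 02a3
m2: inner = H(32 20 36 36 36 b3 8f) = 02 36; tag = H(58 4a 5c 5c 5c 02 36) = 01ee
m3: inner = H(32 20 36 36 36 3c 19) = 01 49; tag = H(58 4a 5c 5c 5c 01 49) = 0200
m4: inner = H(32 20 36 36 36 3d fb) = 02 2c; tag = H(58 4a 5c 5c 5c 02 2c) = 01e4 ← matches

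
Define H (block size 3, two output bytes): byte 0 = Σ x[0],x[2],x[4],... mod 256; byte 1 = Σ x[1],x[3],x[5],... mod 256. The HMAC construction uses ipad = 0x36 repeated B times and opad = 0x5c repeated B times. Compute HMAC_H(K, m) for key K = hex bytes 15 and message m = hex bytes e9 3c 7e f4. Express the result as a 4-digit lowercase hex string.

42e5

Key hex bytes 15 is 1 byte ≤ B = 3; zero-pad to 3 bytes: K' = 15 00 00.
K' ⊕ ipad = 23 36 36.  K' ⊕ opad = 49 5c 5c.
Inner input = (K'⊕ipad) ∥ m = 23 36 36 ∥ e9 3c 7e f4.
Inner hash: even-index sum = 393 mod 256 = 137; odd-index sum = 413 mod 256 = 157 → 89 9d.
Outer input = (K'⊕opad) ∥ inner = 49 5c 5c ∥ 89 9d.
Outer hash (tag): even-index sum = 322 mod 256 = 66; odd-index sum = 229 mod 256 = 229 → 42 e5.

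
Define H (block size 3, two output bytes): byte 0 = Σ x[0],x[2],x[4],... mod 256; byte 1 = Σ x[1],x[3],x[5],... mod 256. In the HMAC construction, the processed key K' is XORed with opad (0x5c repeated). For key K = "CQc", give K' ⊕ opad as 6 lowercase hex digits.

1f0d3f

Key "CQc" = 43 51 63 is exactly B = 3 bytes: K' = 43 51 63.
XOR each byte with 0x5c: 43⊕5c=1f, 51⊕5c=0d, 63⊕5c=3f.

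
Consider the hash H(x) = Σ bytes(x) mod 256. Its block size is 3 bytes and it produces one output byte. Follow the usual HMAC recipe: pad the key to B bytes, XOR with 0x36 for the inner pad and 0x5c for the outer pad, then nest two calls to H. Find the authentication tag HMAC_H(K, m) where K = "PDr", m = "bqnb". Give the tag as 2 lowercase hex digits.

11

Key "PDr" = 50 44 72 is exactly B = 3 bytes: K' = 50 44 72.
K' ⊕ ipad = 66 72 44.  K' ⊕ opad = 0c 18 2e.
Inner input = (K'⊕ipad) ∥ m = 66 72 44 ∥ 62 71 6e 62.
Inner hash: sum = 102+114+68+98+113+110+98 = 703; mod 256 = 191 → bf.
Outer input = (K'⊕opad) ∥ inner = 0c 18 2e ∥ bf.
Outer hash (tag): sum = 12+24+46+191 = 273; mod 256 = 17 → 11.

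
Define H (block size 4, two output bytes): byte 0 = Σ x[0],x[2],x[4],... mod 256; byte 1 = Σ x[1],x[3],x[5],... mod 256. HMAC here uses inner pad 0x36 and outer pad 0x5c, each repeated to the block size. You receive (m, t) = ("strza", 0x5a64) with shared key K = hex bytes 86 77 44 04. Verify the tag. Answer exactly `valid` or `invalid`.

Key hex bytes 86 77 44 04 is exactly B = 4 bytes: K' = 86 77 44 04.
K' ⊕ ipad = b0 41 72 32; K' ⊕ opad = da 2b 18 58.
Inner hash: even-index sum = 616 mod 256 = 104; odd-index sum = 353 mod 256 = 97 → 68 61.
Outer hash (recomputed tag): even-index sum = 346 mod 256 = 90; odd-index sum = 228 mod 256 = 228 → 5a e4.
Recomputed tag = 5ae4; claimed = 5a64 → mismatch.

invalid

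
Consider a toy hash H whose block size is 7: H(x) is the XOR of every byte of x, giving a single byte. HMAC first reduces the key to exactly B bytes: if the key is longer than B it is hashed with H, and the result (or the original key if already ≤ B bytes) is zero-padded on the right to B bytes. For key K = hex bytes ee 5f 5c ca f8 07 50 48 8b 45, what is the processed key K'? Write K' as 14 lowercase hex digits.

0e000000000000

|K| = 10 > B = 7, so first hash the key.
H(K): XOR ee⊕5f⊕5c⊕ca⊕f8⊕07⊕50⊕48⊕8b⊕45 = 0e.
Zero-pad H(K) = 0e to 7 bytes: K' = 0e 00 00 00 00 00 00.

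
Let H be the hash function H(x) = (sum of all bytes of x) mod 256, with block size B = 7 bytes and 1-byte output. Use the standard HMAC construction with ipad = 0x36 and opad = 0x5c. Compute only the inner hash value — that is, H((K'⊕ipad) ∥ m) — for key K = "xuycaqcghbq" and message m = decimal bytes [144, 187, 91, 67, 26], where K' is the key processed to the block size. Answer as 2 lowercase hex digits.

Key "xuycaqcghbq" = 78 75 79 63 61 71 63 67 68 62 71 is 11 bytes > B = 7, so hash it first: H(key) = a0, then zero-pad to 7 bytes: K' = a0 00 00 00 00 00 00.
K' ⊕ ipad = 96 36 36 36 36 36 36.
Inner input = 96 36 36 36 36 36 36 ∥ 90 bb 5b 43 1a.
Inner hash: sum = 150+54+54+54+54+54+54+144+187+91+67+26 = 989; mod 256 = 221 → dd.

dd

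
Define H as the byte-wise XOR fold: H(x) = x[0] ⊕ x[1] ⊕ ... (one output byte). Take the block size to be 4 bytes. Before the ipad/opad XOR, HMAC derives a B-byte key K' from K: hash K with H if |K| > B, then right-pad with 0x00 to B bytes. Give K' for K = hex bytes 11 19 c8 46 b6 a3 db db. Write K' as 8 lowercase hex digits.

93000000

|K| = 8 > B = 4, so first hash the key.
H(K): XOR 11⊕19⊕c8⊕46⊕b6⊕a3⊕db⊕db = 93.
Zero-pad H(K) = 93 to 4 bytes: K' = 93 00 00 00.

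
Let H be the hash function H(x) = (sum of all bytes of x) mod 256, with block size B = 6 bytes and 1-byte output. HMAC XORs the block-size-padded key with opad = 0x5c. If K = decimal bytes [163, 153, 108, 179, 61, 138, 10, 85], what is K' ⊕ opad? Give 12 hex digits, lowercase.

Key decimal bytes [163, 153, 108, 179, 61, 138, 10, 85] = a3 99 6c b3 3d 8a 0a 55 is 8 bytes > B = 6, so hash it first: H(key) = 81, then zero-pad to 6 bytes: K' = 81 00 00 00 00 00.
XOR each byte with 0x5c: 81⊕5c=dd, 00⊕5c=5c, 00⊕5c=5c, 00⊕5c=5c, 00⊕5c=5c, 00⊕5c=5c.

dd5c5c5c5c5c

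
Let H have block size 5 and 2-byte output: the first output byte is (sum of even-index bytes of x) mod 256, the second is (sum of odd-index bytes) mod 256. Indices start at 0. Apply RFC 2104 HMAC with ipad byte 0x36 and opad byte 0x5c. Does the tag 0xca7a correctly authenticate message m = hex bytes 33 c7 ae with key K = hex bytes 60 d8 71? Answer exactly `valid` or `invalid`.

valid

Key hex bytes 60 d8 71 is 3 bytes ≤ B = 5; zero-pad to 5 bytes: K' = 60 d8 71 00 00.
K' ⊕ ipad = 56 ee 47 36 36; K' ⊕ opad = 3c 84 2d 5c 5c.
Inner hash: even-index sum = 410 mod 256 = 154; odd-index sum = 517 mod 256 = 5 → 9a 05.
Outer hash (recomputed tag): even-index sum = 202 mod 256 = 202; odd-index sum = 378 mod 256 = 122 → ca 7a.
Recomputed tag = ca7a; claimed = ca7a → match.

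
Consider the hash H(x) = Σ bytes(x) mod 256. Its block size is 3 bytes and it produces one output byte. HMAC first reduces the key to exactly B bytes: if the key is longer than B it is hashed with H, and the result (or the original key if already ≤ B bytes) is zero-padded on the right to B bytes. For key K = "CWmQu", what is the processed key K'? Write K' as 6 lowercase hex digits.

cd0000

|K| = 5 > B = 3, so first hash the key.
H(K): sum = 67+87+109+81+117 = 461; mod 256 = 205 → cd.
Zero-pad H(K) = cd to 3 bytes: K' = cd 00 00.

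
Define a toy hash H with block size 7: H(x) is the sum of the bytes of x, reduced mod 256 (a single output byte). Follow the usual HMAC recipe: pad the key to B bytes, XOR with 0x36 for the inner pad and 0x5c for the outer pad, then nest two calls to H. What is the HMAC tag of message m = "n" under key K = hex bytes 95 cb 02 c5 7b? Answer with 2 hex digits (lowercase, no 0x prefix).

Key hex bytes 95 cb 02 c5 7b is 5 bytes ≤ B = 7; zero-pad to 7 bytes: K' = 95 cb 02 c5 7b 00 00.
K' ⊕ ipad = a3 fd 34 f3 4d 36 36.  K' ⊕ opad = c9 97 5e 99 27 5c 5c.
Inner input = (K'⊕ipad) ∥ m = a3 fd 34 f3 4d 36 36 ∥ 6e.
Inner hash: sum = 163+253+52+243+77+54+54+110 = 1006; mod 256 = 238 → ee.
Outer input = (K'⊕opad) ∥ inner = c9 97 5e 99 27 5c 5c ∥ ee.
Outer hash (tag): sum = 201+151+94+153+39+92+92+238 = 1060; mod 256 = 36 → 24.

24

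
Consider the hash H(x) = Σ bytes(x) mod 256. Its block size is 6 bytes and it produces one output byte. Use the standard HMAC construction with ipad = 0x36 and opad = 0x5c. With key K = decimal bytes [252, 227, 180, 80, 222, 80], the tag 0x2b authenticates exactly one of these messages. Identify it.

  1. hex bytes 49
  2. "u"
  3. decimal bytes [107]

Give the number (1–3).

2

Key decimal bytes [252, 227, 180, 80, 222, 80] = fc e3 b4 50 de 50 is exactly B = 6 bytes: K' = fc e3 b4 50 de 50.
K' ⊕ ipad = ca d5 82 66 e8 66; K' ⊕ opad = a0 bf e8 0c 82 0c.
m1: inner = H(ca d5 82 66 e8 66 49) = 1e; tag = H(a0 bf e8 0c 82 0c 1e) = ff
m2: inner = H(ca d5 82 66 e8 66 75) = 4a; tag = H(a0 bf e8 0c 82 0c 4a) = 2b ← matches
m3: inner = H(ca d5 82 66 e8 66 6b) = 40; tag = H(a0 bf e8 0c 82 0c 40) = 21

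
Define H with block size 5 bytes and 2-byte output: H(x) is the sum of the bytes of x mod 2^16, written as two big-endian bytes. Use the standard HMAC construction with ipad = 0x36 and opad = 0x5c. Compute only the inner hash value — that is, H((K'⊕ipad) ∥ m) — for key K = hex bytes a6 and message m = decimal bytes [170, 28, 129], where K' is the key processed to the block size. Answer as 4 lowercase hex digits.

Key hex bytes a6 is 1 byte ≤ B = 5; zero-pad to 5 bytes: K' = a6 00 00 00 00.
K' ⊕ ipad = 90 36 36 36 36.
Inner input = 90 36 36 36 36 ∥ aa 1c 81.
Inner hash: sum = 144+54+54+54+54+170+28+129 = 687 → 02 af.

02af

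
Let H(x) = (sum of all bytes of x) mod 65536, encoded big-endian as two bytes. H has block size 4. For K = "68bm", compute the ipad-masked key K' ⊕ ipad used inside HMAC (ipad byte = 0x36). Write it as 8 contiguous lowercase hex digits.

Key "68bm" = 36 38 62 6d is exactly B = 4 bytes: K' = 36 38 62 6d.
XOR each byte with 0x36: 36⊕36=00, 38⊕36=0e, 62⊕36=54, 6d⊕36=5b.

000e545b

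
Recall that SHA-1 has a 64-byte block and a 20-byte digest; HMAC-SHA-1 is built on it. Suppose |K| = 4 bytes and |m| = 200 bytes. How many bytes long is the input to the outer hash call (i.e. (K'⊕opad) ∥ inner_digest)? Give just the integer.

84

Key is 4 ≤ 64 bytes, zero-padded: |K'| = 64.
Outer input = (K'⊕opad) ∥ H(inner) → 64 + 20 = 84 bytes.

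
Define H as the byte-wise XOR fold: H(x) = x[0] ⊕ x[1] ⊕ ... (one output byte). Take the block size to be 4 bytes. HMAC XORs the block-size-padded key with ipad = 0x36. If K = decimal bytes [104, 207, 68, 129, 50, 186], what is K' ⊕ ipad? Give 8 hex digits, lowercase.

Key decimal bytes [104, 207, 68, 129, 50, 186] = 68 cf 44 81 32 ba is 6 bytes > B = 4, so hash it first: H(key) = ea, then zero-pad to 4 bytes: K' = ea 00 00 00.
XOR each byte with 0x36: ea⊕36=dc, 00⊕36=36, 00⊕36=36, 00⊕36=36.

dc363636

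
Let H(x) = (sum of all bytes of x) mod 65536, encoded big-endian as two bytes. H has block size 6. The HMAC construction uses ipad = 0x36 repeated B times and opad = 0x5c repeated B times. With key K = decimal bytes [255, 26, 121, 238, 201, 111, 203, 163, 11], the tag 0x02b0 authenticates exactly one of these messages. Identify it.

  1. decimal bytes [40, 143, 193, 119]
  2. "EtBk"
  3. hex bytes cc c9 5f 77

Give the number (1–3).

Key decimal bytes [255, 26, 121, 238, 201, 111, 203, 163, 11] = ff 1a 79 ee c9 6f cb a3 0b is 9 bytes > B = 6, so hash it first: H(key) = 05 31, then zero-pad to 6 bytes: K' = 05 31 00 00 00 00.
K' ⊕ ipad = 33 07 36 36 36 36; K' ⊕ opad = 59 6d 5c 5c 5c 5c.
m1: inner = H(33 07 36 36 36 36 28 8f c1 77) = 03 01; tag = H(59 6d 5c 5c 5c 5c 03 01) = 023a
m2: inner = H(33 07 36 36 36 36 45 74 42 6b) = 02 78; tag = H(59 6d 5c 5c 5c 5c 02 78) = 02b0 ← matches
m3: inner = H(33 07 36 36 36 36 cc c9 5f 77) = 03 7d; tag = H(59 6d 5c 5c 5c 5c 03 7d) = 02b6

2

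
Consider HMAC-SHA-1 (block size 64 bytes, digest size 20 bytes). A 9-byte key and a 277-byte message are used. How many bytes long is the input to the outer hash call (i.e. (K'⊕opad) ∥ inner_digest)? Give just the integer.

84

Key is 9 ≤ 64 bytes, zero-padded: |K'| = 64.
Outer input = (K'⊕opad) ∥ H(inner) → 64 + 20 = 84 bytes.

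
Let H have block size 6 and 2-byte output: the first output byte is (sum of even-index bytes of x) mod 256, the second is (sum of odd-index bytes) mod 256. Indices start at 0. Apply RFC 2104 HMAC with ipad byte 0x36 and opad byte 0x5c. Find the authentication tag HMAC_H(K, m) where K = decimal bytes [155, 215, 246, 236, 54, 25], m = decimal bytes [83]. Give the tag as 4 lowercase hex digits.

Key decimal bytes [155, 215, 246, 236, 54, 25] = 9b d7 f6 ec 36 19 is exactly B = 6 bytes: K' = 9b d7 f6 ec 36 19.
K' ⊕ ipad = ad e1 c0 da 00 2f.  K' ⊕ opad = c7 8b aa b0 6a 45.
Inner input = (K'⊕ipad) ∥ m = ad e1 c0 da 00 2f ∥ 53.
Inner hash: even-index sum = 448 mod 256 = 192; odd-index sum = 490 mod 256 = 234 → c0 ea.
Outer input = (K'⊕opad) ∥ inner = c7 8b aa b0 6a 45 ∥ c0 ea.
Outer hash (tag): even-index sum = 667 mod 256 = 155; odd-index sum = 618 mod 256 = 106 → 9b 6a.

9b6a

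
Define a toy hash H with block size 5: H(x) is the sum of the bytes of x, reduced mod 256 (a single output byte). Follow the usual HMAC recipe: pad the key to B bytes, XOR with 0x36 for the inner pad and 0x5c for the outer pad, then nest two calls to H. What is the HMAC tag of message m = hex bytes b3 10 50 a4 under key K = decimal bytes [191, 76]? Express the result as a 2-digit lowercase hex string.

63

Key decimal bytes [191, 76] = bf 4c is 2 bytes ≤ B = 5; zero-pad to 5 bytes: K' = bf 4c 00 00 00.
K' ⊕ ipad = 89 7a 36 36 36.  K' ⊕ opad = e3 10 5c 5c 5c.
Inner input = (K'⊕ipad) ∥ m = 89 7a 36 36 36 ∥ b3 10 50 a4.
Inner hash: sum = 137+122+54+54+54+179+16+80+164 = 860; mod 256 = 92 → 5c.
Outer input = (K'⊕opad) ∥ inner = e3 10 5c 5c 5c ∥ 5c.
Outer hash (tag): sum = 227+16+92+92+92+92 = 611; mod 256 = 99 → 63.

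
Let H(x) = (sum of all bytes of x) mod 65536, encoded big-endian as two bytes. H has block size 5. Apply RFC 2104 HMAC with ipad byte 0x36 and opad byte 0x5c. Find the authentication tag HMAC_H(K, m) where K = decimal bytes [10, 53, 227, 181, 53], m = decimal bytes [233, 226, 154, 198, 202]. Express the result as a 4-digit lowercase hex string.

0364

Key decimal bytes [10, 53, 227, 181, 53] = 0a 35 e3 b5 35 is exactly B = 5 bytes: K' = 0a 35 e3 b5 35.
K' ⊕ ipad = 3c 03 d5 83 03.  K' ⊕ opad = 56 69 bf e9 69.
Inner input = (K'⊕ipad) ∥ m = 3c 03 d5 83 03 ∥ e9 e2 9a c6 ca.
Inner hash: sum = 60+3+213+131+3+233+226+154+198+202 = 1423 → 05 8f.
Outer input = (K'⊕opad) ∥ inner = 56 69 bf e9 69 ∥ 05 8f.
Outer hash (tag): sum = 86+105+191+233+105+5+143 = 868 → 03 64.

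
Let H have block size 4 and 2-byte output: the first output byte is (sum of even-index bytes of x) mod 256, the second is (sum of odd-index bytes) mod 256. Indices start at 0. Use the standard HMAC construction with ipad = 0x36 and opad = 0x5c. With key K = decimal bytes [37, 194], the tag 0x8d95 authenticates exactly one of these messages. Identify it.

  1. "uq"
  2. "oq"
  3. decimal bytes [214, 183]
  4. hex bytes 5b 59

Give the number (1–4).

Key decimal bytes [37, 194] = 25 c2 is 2 bytes ≤ B = 4; zero-pad to 4 bytes: K' = 25 c2 00 00.
K' ⊕ ipad = 13 f4 36 36; K' ⊕ opad = 79 9e 5c 5c.
m1: inner = H(13 f4 36 36 75 71) = be 9b; tag = H(79 9e 5c 5c be 9b) = 9395
m2: inner = H(13 f4 36 36 6f 71) = b8 9b; tag = H(79 9e 5c 5c b8 9b) = 8d95 ← matches
m3: inner = H(13 f4 36 36 d6 b7) = 1f e1; tag = H(79 9e 5c 5c 1f e1) = f4db
m4: inner = H(13 f4 36 36 5b 59) = a4 83; tag = H(79 9e 5c 5c a4 83) = 797d

2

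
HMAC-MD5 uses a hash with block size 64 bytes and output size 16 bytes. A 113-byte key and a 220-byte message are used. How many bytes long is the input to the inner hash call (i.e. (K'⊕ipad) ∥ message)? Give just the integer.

284

Key is 113 > 64 bytes, so it is hashed to 16 bytes then zero-padded to 64: |K'| = 64.
Inner input = (K'⊕ipad) ∥ m → 64 + 220 = 284 bytes.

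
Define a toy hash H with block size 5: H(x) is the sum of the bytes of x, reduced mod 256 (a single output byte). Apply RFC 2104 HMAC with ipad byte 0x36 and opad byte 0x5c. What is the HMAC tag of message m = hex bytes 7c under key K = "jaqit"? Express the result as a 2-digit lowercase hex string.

Key "jaqit" = 6a 61 71 69 74 is exactly B = 5 bytes: K' = 6a 61 71 69 74.
K' ⊕ ipad = 5c 57 47 5f 42.  K' ⊕ opad = 36 3d 2d 35 28.
Inner input = (K'⊕ipad) ∥ m = 5c 57 47 5f 42 ∥ 7c.
Inner hash: sum = 92+87+71+95+66+124 = 535; mod 256 = 23 → 17.
Outer input = (K'⊕opad) ∥ inner = 36 3d 2d 35 28 ∥ 17.
Outer hash (tag): sum = 54+61+45+53+40+23 = 276; mod 256 = 20 → 14.

14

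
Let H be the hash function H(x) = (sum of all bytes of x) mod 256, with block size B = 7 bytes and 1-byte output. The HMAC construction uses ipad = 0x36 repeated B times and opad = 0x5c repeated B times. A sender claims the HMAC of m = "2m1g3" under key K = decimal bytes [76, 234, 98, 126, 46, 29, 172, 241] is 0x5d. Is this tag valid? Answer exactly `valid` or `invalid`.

invalid

Key decimal bytes [76, 234, 98, 126, 46, 29, 172, 241] = 4c ea 62 7e 2e 1d ac f1 is 8 bytes > B = 7, so hash it first: H(key) = fe, then zero-pad to 7 bytes: K' = fe 00 00 00 00 00 00.
K' ⊕ ipad = c8 36 36 36 36 36 36; K' ⊕ opad = a2 5c 5c 5c 5c 5c 5c.
Inner hash: sum = 200+54+54+54+54+54+54+50+109+49+103+51 = 886; mod 256 = 118 → 76.
Outer hash (recomputed tag): sum = 162+92+92+92+92+92+92+118 = 832; mod 256 = 64 → 40.
Recomputed tag = 40; claimed = 5d → mismatch.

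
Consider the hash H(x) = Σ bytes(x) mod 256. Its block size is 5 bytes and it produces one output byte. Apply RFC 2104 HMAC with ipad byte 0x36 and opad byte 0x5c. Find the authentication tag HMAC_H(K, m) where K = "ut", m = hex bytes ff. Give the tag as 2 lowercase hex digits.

Key "ut" = 75 74 is 2 bytes ≤ B = 5; zero-pad to 5 bytes: K' = 75 74 00 00 00.
K' ⊕ ipad = 43 42 36 36 36.  K' ⊕ opad = 29 28 5c 5c 5c.
Inner input = (K'⊕ipad) ∥ m = 43 42 36 36 36 ∥ ff.
Inner hash: sum = 67+66+54+54+54+255 = 550; mod 256 = 38 → 26.
Outer input = (K'⊕opad) ∥ inner = 29 28 5c 5c 5c ∥ 26.
Outer hash (tag): sum = 41+40+92+92+92+38 = 395; mod 256 = 139 → 8b.

8b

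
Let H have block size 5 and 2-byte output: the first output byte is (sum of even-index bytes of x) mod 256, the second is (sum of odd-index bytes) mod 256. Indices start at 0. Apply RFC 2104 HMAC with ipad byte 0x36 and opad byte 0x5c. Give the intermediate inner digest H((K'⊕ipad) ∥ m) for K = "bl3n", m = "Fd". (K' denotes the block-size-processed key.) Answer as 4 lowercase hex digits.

Key "bl3n" = 62 6c 33 6e is 4 bytes ≤ B = 5; zero-pad to 5 bytes: K' = 62 6c 33 6e 00.
K' ⊕ ipad = 54 5a 05 58 36.
Inner input = 54 5a 05 58 36 ∥ 46 64.
Inner hash: even-index sum = 243 mod 256 = 243; odd-index sum = 248 mod 256 = 248 → f3 f8.

f3f8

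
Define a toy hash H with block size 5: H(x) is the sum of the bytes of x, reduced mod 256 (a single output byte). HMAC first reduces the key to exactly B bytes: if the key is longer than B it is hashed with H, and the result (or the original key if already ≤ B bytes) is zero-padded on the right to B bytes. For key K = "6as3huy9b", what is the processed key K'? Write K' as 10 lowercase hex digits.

2e00000000

|K| = 9 > B = 5, so first hash the key.
H(K): sum = 54+97+115+51+104+117+121+57+98 = 814; mod 256 = 46 → 2e.
Zero-pad H(K) = 2e to 5 bytes: K' = 2e 00 00 00 00.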